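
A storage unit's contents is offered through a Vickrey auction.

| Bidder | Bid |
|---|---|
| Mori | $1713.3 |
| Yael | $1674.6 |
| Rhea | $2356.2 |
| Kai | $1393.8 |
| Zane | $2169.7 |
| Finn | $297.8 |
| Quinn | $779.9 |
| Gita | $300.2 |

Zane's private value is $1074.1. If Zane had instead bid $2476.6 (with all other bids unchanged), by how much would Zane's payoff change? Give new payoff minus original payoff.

The highest bid among the other bidders is $2356.2; Zane's bid doesn't change that.
Original bid $2169.7: Zane is not highest (top rival bid is $2356.2); payoff $0.
Alternative bid $2476.6: Zane is highest, pays the top rival bid $2356.2; payoff $1074.1 − $2356.2 = −$1282.1.
Change in payoff = −$1282.1 − ($0) = −$1282.1.

−$1282.1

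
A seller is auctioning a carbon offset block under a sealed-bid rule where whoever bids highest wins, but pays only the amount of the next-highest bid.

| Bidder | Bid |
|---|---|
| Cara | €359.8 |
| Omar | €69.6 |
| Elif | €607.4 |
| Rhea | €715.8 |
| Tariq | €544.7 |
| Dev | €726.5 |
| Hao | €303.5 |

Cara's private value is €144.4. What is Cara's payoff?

Highest bid: Dev at €726.5, so Dev wins.
Second-highest bid: Rhea at €715.8 — that is the price the winner pays.
Cara did not win, so Cara pays nothing and receives nothing: payoff €0.

€0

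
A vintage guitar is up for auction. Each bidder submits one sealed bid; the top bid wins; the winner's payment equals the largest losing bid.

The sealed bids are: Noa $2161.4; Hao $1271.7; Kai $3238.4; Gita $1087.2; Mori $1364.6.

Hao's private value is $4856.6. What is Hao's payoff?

Highest bid: Kai at $3238.4, so Kai wins.
Second-highest bid: Noa at $2161.4 — that is the price the winner pays.
Hao did not win, so Hao pays nothing and receives nothing: payoff $0.

$0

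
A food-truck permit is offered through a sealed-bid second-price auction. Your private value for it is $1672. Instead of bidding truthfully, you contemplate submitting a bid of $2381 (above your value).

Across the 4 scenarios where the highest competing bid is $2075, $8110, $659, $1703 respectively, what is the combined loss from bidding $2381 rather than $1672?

The deviation costs you only when the competing bid falls strictly between $1672 and $2381; elsewhere both bids give the same outcome.
$2075: truthful payoff $0, deviation payoff −$403 → loss $403.
$8110: outcomes coincide → loss $0.
$659: outcomes coincide → loss $0.
$1703: truthful payoff $0, deviation payoff −$31 → loss $31.
Total loss = $403 + $31 = $434.

$434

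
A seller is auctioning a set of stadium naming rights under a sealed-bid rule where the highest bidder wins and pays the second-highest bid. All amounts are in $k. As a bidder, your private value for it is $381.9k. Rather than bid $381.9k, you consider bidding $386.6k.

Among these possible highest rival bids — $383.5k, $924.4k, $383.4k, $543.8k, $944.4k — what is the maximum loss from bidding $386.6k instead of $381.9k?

$1.6k

$383.5k: truthful gives $0k, deviation gives −$1.6k → loss $1.6k.
$924.4k: same outcome either way → loss $0k.
$383.4k: truthful gives $0k, deviation gives −$1.5k → loss $1.5k.
$543.8k: same outcome either way → loss $0k.
$944.4k: same outcome either way → loss $0k.
Maximum loss: $1.6k.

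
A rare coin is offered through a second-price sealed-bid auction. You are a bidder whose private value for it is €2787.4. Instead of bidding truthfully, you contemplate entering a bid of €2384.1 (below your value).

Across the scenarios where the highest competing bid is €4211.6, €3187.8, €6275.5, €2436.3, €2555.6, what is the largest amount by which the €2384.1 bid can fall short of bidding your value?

€4211.6: same outcome either way → loss €0.
€3187.8: same outcome either way → loss €0.
€6275.5: same outcome either way → loss €0.
€2436.3: truthful gives €351.1, deviation gives €0 → loss €351.1.
€2555.6: truthful gives €231.8, deviation gives €0 → loss €231.8.
Maximum loss: €351.1.

€351.1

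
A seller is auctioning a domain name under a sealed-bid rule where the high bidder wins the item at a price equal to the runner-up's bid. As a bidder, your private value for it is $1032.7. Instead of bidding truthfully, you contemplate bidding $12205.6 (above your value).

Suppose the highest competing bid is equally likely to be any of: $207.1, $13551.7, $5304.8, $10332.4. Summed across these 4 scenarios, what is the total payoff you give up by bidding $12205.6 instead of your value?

The deviation costs you only when the competing bid falls strictly between $1032.7 and $12205.6; elsewhere both bids give the same outcome.
$207.1: outcomes coincide → loss $0.
$13551.7: outcomes coincide → loss $0.
$5304.8: truthful payoff $0, deviation payoff −$4272.1 → loss $4272.1.
$10332.4: truthful payoff $0, deviation payoff −$9299.7 → loss $9299.7.
Total loss = $4272.1 + $9299.7 = $13571.8.
Truthful bidding weakly dominates here: raising your bid can only win items priced above your value, and lowering it can only forfeit items priced below.

$13571.8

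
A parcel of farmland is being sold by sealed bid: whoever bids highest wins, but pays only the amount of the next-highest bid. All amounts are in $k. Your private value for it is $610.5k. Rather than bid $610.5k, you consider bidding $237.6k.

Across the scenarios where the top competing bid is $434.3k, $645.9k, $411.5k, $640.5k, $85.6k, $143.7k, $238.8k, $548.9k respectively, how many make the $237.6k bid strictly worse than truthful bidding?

4

The deviation hurts exactly when the highest competing bid lies strictly between $237.6k and $610.5k — underbidding then forfeits a profitable win.
$434.3k: inside the interval → strictly worse (loss $176.2k).
$645.9k: above both → same outcome either way.
$411.5k: inside the interval → strictly worse (loss $199k).
$640.5k: above both → same outcome either way.
$85.6k: below both → same outcome either way.
$143.7k: below both → same outcome either way.
$238.8k: inside the interval → strictly worse (loss $371.7k).
$548.9k: inside the interval → strictly worse (loss $61.6k).
Count: 4.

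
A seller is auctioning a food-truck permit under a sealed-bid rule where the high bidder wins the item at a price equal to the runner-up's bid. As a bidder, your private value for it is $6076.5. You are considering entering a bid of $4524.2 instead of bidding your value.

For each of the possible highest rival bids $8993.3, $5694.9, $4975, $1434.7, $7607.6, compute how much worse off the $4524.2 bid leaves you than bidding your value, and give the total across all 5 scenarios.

$1483.1

The deviation costs you only when the competing bid falls strictly between $4524.2 and $6076.5; elsewhere both bids give the same outcome.
$8993.3: outcomes coincide → loss $0.
$5694.9: truthful payoff $381.6, deviation payoff $0 → loss $381.6.
$4975: truthful payoff $1101.5, deviation payoff $0 → loss $1101.5.
$1434.7: outcomes coincide → loss $0.
$7607.6: outcomes coincide → loss $0.
Total loss = $381.6 + $1101.5 = $1483.1.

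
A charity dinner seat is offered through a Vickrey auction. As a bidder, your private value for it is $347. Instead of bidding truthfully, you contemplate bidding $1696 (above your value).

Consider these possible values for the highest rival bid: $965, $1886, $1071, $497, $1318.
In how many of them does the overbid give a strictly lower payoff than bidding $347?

4

The deviation hurts exactly when the highest competing bid lies strictly between $347 and $1696 — overbidding then wins at a price above your value.
$965: inside the interval → strictly worse (loss $618).
$1886: above both → same outcome either way.
$1071: inside the interval → strictly worse (loss $724).
$497: inside the interval → strictly worse (loss $150).
$1318: inside the interval → strictly worse (loss $971).
Count: 4.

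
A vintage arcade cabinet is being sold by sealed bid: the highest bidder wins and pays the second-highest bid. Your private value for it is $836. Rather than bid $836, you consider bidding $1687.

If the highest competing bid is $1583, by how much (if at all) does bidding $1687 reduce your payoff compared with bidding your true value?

Bidding your value $836: you lose (since $836 < $1583). Payoff $0.
Bidding $1687: you win and pay $1583. Payoff $836 − $1583 = −$747.
The competing bid $1583 lies between your value and your inflated bid, so overbidding wins an item priced above your value.
Loss from deviating = $0 − (−$747) = $747.
Truthful bidding weakly dominates here: raising your bid can only win items priced above your value, and lowering it can only forfeit items priced below.

$747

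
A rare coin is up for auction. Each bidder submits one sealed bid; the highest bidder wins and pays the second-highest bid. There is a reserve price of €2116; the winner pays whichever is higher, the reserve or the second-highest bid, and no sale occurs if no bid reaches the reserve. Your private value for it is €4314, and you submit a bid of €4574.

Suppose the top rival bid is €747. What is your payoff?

Your bid €4574 is the highest and exceeds the reserve.
Price = max(second-highest bid, reserve) = max(€747, €2116) = €2116.
Payoff = €4314 − €2116 = €2198.

€2198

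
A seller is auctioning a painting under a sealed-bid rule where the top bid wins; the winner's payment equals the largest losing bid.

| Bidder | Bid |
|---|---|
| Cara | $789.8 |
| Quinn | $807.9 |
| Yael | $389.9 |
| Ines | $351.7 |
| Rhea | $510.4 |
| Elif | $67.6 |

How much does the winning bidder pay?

Highest bid: Quinn at $807.9, so Quinn wins.
Second-highest bid: Cara at $789.8 — that is the price the winner pays.

$789.8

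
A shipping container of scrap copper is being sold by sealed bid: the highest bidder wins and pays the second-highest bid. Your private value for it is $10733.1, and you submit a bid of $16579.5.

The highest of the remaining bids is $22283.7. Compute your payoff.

$0

Your bid $16579.5 is below the highest competing bid $22283.7, so you lose.
A losing bidder pays nothing and receives nothing: payoff = $0.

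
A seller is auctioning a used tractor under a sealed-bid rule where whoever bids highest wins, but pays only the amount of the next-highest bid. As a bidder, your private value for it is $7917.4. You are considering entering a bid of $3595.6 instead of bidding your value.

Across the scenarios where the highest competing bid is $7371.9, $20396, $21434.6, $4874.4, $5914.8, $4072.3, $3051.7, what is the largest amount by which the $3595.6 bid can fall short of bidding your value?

$3845.1

$7371.9: truthful gives $545.5, deviation gives $0 → loss $545.5.
$20396: same outcome either way → loss $0.
$21434.6: same outcome either way → loss $0.
$4874.4: truthful gives $3043, deviation gives $0 → loss $3043.
$5914.8: truthful gives $2002.6, deviation gives $0 → loss $2002.6.
$4072.3: truthful gives $3845.1, deviation gives $0 → loss $3845.1.
$3051.7: same outcome either way → loss $0.
Maximum loss: $3845.1.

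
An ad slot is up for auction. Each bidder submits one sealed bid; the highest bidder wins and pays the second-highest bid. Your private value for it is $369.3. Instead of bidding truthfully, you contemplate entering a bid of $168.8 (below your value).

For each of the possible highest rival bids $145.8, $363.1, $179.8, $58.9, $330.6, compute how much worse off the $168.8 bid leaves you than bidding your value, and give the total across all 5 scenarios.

The deviation costs you only when the competing bid falls strictly between $168.8 and $369.3; elsewhere both bids give the same outcome.
$145.8: outcomes coincide → loss $0.
$363.1: truthful payoff $6.2, deviation payoff $0 → loss $6.2.
$179.8: truthful payoff $189.5, deviation payoff $0 → loss $189.5.
$58.9: outcomes coincide → loss $0.
$330.6: truthful payoff $38.7, deviation payoff $0 → loss $38.7.
Total loss = $6.2 + $189.5 + $38.7 = $234.4.

$234.4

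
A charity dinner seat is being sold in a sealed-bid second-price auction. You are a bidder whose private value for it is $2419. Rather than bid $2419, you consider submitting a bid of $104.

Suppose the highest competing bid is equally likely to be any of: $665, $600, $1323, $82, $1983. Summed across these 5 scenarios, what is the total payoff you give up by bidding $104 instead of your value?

The deviation costs you only when the competing bid falls strictly between $104 and $2419; elsewhere both bids give the same outcome.
$665: truthful payoff $1754, deviation payoff $0 → loss $1754.
$600: truthful payoff $1819, deviation payoff $0 → loss $1819.
$1323: truthful payoff $1096, deviation payoff $0 → loss $1096.
$82: outcomes coincide → loss $0.
$1983: truthful payoff $436, deviation payoff $0 → loss $436.
Total loss = $1754 + $1819 + $1096 + $436 = $5105.

$5105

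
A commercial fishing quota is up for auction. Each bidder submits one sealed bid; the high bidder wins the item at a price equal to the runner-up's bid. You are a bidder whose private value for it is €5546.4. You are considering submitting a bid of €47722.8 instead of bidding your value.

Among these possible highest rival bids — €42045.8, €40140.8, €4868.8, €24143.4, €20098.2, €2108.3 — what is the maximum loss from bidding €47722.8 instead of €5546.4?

€36499.4

€42045.8: truthful gives €0, deviation gives −€36499.4 → loss €36499.4.
€40140.8: truthful gives €0, deviation gives −€34594.4 → loss €34594.4.
€4868.8: same outcome either way → loss €0.
€24143.4: truthful gives €0, deviation gives −€18597 → loss €18597.
€20098.2: truthful gives €0, deviation gives −€14551.8 → loss €14551.8.
€2108.3: same outcome either way → loss €0.
Maximum loss: €36499.4.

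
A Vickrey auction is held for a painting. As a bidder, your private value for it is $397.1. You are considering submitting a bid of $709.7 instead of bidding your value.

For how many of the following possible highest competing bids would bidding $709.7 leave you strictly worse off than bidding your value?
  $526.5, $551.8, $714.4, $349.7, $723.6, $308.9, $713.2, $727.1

2

The deviation hurts exactly when the highest competing bid lies strictly between $397.1 and $709.7 — overbidding then wins at a price above your value.
$526.5: inside the interval → strictly worse (loss $129.4).
$551.8: inside the interval → strictly worse (loss $154.7).
$714.4: above both → same outcome either way.
$349.7: below both → same outcome either way.
$723.6: above both → same outcome either way.
$308.9: below both → same outcome either way.
$713.2: above both → same outcome either way.
$727.1: above both → same outcome either way.
Count: 2.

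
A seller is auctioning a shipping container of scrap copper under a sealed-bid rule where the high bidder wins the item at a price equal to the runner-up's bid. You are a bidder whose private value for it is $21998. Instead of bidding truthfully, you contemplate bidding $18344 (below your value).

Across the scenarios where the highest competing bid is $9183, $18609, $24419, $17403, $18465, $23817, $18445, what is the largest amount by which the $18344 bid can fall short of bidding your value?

$3553

$9183: same outcome either way → loss $0.
$18609: truthful gives $3389, deviation gives $0 → loss $3389.
$24419: same outcome either way → loss $0.
$17403: same outcome either way → loss $0.
$18465: truthful gives $3533, deviation gives $0 → loss $3533.
$23817: same outcome either way → loss $0.
$18445: truthful gives $3553, deviation gives $0 → loss $3553.
Maximum loss: $3553.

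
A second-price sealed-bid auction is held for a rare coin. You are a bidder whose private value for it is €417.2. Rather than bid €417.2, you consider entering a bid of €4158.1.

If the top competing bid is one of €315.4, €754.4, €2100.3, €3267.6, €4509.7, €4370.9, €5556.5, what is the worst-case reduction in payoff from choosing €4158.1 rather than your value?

€315.4: same outcome either way → loss €0.
€754.4: truthful gives €0, deviation gives −€337.2 → loss €337.2.
€2100.3: truthful gives €0, deviation gives −€1683.1 → loss €1683.1.
€3267.6: truthful gives €0, deviation gives −€2850.4 → loss €2850.4.
€4509.7: same outcome either way → loss €0.
€4370.9: same outcome either way → loss €0.
€5556.5: same outcome either way → loss €0.
Maximum loss: €2850.4.

€2850.4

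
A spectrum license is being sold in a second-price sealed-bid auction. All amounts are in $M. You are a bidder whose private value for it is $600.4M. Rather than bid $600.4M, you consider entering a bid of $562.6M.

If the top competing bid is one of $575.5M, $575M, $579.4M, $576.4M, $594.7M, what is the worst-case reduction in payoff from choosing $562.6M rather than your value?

$575.5M: truthful gives $24.9M, deviation gives $0M → loss $24.9M.
$575M: truthful gives $25.4M, deviation gives $0M → loss $25.4M.
$579.4M: truthful gives $21M, deviation gives $0M → loss $21M.
$576.4M: truthful gives $24M, deviation gives $0M → loss $24M.
$594.7M: truthful gives $5.7M, deviation gives $0M → loss $5.7M.
Maximum loss: $25.4M.

$25.4M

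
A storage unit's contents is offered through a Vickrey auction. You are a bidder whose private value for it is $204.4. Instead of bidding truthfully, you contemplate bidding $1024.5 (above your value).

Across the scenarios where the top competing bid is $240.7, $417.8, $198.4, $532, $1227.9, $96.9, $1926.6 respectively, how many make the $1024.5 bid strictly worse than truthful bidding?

The deviation hurts exactly when the highest competing bid lies strictly between $204.4 and $1024.5 — overbidding then wins at a price above your value.
$240.7: inside the interval → strictly worse (loss $36.3).
$417.8: inside the interval → strictly worse (loss $213.4).
$198.4: below both → same outcome either way.
$532: inside the interval → strictly worse (loss $327.6).
$1227.9: above both → same outcome either way.
$96.9: below both → same outcome either way.
$1926.6: above both → same outcome either way.
Count: 3.

3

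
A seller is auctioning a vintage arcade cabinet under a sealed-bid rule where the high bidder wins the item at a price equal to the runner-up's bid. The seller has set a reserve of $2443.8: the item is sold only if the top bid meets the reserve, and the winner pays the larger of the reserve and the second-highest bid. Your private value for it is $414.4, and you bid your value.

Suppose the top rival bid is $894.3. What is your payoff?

$0

Your bid $414.4 is below the highest competing bid $894.3, so you lose. Payoff $0.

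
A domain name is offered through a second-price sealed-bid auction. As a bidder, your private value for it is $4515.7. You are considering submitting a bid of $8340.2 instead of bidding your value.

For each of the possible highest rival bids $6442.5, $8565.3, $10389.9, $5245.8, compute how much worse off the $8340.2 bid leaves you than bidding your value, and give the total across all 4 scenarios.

$2656.9

The deviation costs you only when the competing bid falls strictly between $4515.7 and $8340.2; elsewhere both bids give the same outcome.
$6442.5: truthful payoff $0, deviation payoff −$1926.8 → loss $1926.8.
$8565.3: outcomes coincide → loss $0.
$10389.9: outcomes coincide → loss $0.
$5245.8: truthful payoff $0, deviation payoff −$730.1 → loss $730.1.
Total loss = $1926.8 + $730.1 = $2656.9.
Truthful bidding weakly dominates here: raising your bid can only win items priced above your value, and lowering it can only forfeit items priced below.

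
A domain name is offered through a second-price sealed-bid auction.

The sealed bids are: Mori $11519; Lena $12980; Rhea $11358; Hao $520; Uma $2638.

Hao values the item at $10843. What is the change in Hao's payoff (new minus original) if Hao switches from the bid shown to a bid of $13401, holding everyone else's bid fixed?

−$2137

The highest bid among the other bidders is $12980; Hao's bid doesn't change that.
Original bid $520: Hao is not highest (top rival bid is $12980); payoff $0.
Alternative bid $13401: Hao is highest, pays the top rival bid $12980; payoff $10843 − $12980 = −$2137.
Change in payoff = −$2137 − ($0) = −$2137.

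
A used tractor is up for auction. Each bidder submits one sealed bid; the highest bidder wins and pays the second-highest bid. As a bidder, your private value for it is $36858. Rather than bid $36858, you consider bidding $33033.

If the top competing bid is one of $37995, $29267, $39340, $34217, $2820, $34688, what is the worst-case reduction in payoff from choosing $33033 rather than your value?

$2641

$37995: same outcome either way → loss $0.
$29267: same outcome either way → loss $0.
$39340: same outcome either way → loss $0.
$34217: truthful gives $2641, deviation gives $0 → loss $2641.
$2820: same outcome either way → loss $0.
$34688: truthful gives $2170, deviation gives $0 → loss $2170.
Maximum loss: $2641.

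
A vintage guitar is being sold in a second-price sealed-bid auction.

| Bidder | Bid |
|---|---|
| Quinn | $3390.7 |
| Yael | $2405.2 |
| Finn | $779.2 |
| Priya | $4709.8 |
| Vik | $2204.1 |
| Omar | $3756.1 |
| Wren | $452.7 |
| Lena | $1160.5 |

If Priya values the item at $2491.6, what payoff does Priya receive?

Highest bid: Priya at $4709.8, so Priya wins.
Second-highest bid: Omar at $3756.1 — that is the price the winner pays.
Priya's payoff = value − price = $2491.6 − $3756.1 = −$1264.5.

−$1264.5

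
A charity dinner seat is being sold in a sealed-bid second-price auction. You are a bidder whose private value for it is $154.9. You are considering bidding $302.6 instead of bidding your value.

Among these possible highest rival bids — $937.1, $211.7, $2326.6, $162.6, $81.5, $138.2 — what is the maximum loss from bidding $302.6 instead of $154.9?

$937.1: same outcome either way → loss $0.
$211.7: truthful gives $0, deviation gives −$56.8 → loss $56.8.
$2326.6: same outcome either way → loss $0.
$162.6: truthful gives $0, deviation gives −$7.7 → loss $7.7.
$81.5: same outcome either way → loss $0.
$138.2: same outcome either way → loss $0.
Maximum loss: $56.8.

$56.8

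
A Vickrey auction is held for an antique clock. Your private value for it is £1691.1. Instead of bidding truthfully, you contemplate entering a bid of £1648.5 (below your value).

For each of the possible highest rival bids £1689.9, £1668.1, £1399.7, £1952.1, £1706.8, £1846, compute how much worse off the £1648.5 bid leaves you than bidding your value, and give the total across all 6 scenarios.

The deviation costs you only when the competing bid falls strictly between £1648.5 and £1691.1; elsewhere both bids give the same outcome.
£1689.9: truthful payoff £1.2, deviation payoff £0 → loss £1.2.
£1668.1: truthful payoff £23, deviation payoff £0 → loss £23.
£1399.7: outcomes coincide → loss £0.
£1952.1: outcomes coincide → loss £0.
£1706.8: outcomes coincide → loss £0.
£1846: outcomes coincide → loss £0.
Total loss = £1.2 + £23 = £24.2.

£24.2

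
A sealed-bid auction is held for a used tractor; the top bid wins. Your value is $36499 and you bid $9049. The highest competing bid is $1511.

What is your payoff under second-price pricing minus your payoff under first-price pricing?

You have the highest bid, so you win under either rule.
Second-price: pay $1511 → payoff $34988.
First-price: pay your own bid $9049 → payoff $27450.
Difference = $34988 − ($27450) = $7538.

$7538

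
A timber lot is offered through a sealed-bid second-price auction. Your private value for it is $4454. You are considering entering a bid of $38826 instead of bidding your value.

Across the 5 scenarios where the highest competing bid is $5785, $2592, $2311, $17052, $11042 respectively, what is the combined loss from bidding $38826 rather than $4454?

$20517

The deviation costs you only when the competing bid falls strictly between $4454 and $38826; elsewhere both bids give the same outcome.
$5785: truthful payoff $0, deviation payoff −$1331 → loss $1331.
$2592: outcomes coincide → loss $0.
$2311: outcomes coincide → loss $0.
$17052: truthful payoff $0, deviation payoff −$12598 → loss $12598.
$11042: truthful payoff $0, deviation payoff −$6588 → loss $6588.
Total loss = $1331 + $12598 + $6588 = $20517.
Because the price is fixed by the runner-up's bid, deviating from your value can only change a good outcome into a bad one — never the reverse.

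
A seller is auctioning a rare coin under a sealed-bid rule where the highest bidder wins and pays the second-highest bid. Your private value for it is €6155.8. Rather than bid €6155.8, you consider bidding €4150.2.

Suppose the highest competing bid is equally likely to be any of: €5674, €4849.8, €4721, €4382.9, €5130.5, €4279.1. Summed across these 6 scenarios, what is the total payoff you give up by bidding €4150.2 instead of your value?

€7897.5

The deviation costs you only when the competing bid falls strictly between €4150.2 and €6155.8; elsewhere both bids give the same outcome.
€5674: truthful payoff €481.8, deviation payoff €0 → loss €481.8.
€4849.8: truthful payoff €1306, deviation payoff €0 → loss €1306.
€4721: truthful payoff €1434.8, deviation payoff €0 → loss €1434.8.
€4382.9: truthful payoff €1772.9, deviation payoff €0 → loss €1772.9.
€5130.5: truthful payoff €1025.3, deviation payoff €0 → loss €1025.3.
€4279.1: truthful payoff €1876.7, deviation payoff €0 → loss €1876.7.
Total loss = €481.8 + €1306 + €1434.8 + €1772.9 + €1025.3 + €1876.7 = €7897.5.
Truthful bidding weakly dominates here: raising your bid can only win items priced above your value, and lowering it can only forfeit items priced below.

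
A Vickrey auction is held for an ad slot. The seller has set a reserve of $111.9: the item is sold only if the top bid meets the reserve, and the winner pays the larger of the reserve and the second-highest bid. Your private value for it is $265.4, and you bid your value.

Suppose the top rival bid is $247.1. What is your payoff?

$18.3

Your bid $265.4 is the highest and exceeds the reserve.
Price = max(second-highest bid, reserve) = max($247.1, $111.9) = $247.1.
Payoff = $265.4 − $247.1 = $18.3.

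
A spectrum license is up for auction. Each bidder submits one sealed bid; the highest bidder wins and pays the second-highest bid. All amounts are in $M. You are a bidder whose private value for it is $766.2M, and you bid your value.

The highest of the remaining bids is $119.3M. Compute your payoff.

$646.9M

Your bid $766.2M exceeds the highest competing bid $119.3M, so you win.
In a second-price auction the winner pays the second-highest bid, $119.3M.
Payoff = value − price = $766.2M − $119.3M = $646.9M.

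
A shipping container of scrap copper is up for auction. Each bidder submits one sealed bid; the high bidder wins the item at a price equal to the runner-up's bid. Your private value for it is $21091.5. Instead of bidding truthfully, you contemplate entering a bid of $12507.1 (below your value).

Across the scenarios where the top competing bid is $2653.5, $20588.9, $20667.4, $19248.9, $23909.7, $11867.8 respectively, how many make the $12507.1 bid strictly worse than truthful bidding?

3

The deviation hurts exactly when the highest competing bid lies strictly between $12507.1 and $21091.5 — underbidding then forfeits a profitable win.
$2653.5: below both → same outcome either way.
$20588.9: inside the interval → strictly worse (loss $502.6).
$20667.4: inside the interval → strictly worse (loss $424.1).
$19248.9: inside the interval → strictly worse (loss $1842.6).
$23909.7: above both → same outcome either way.
$11867.8: below both → same outcome either way.
Count: 3.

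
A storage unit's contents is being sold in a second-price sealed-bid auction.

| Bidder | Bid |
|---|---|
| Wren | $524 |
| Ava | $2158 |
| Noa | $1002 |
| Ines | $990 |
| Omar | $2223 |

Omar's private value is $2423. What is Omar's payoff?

Highest bid: Omar at $2223, so Omar wins.
Second-highest bid: Ava at $2158 — that is the price the winner pays.
Omar's payoff = value − price = $2423 − $2158 = $265.

$265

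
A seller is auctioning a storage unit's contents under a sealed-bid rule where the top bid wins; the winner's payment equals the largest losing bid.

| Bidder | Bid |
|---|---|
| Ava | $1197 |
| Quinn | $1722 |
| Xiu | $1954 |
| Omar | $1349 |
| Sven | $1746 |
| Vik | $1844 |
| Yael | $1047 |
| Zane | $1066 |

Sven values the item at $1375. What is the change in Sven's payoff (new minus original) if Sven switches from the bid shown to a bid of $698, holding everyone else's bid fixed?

$0

The highest bid among the other bidders is $1954; Sven's bid doesn't change that.
Original bid $1746: Sven is not highest (top rival bid is $1954); payoff $0.
Alternative bid $698: Sven is not highest (top rival bid is $1954); payoff $0.
Change in payoff = $0 − ($0) = $0.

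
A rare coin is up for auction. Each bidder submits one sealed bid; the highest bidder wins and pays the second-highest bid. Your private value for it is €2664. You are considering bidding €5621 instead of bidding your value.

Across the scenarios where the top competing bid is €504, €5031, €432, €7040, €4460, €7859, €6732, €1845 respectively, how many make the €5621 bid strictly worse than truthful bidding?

The deviation hurts exactly when the highest competing bid lies strictly between €2664 and €5621 — overbidding then wins at a price above your value.
€504: below both → same outcome either way.
€5031: inside the interval → strictly worse (loss €2367).
€432: below both → same outcome either way.
€7040: above both → same outcome either way.
€4460: inside the interval → strictly worse (loss €1796).
€7859: above both → same outcome either way.
€6732: above both → same outcome either way.
€1845: below both → same outcome either way.
Count: 2.

2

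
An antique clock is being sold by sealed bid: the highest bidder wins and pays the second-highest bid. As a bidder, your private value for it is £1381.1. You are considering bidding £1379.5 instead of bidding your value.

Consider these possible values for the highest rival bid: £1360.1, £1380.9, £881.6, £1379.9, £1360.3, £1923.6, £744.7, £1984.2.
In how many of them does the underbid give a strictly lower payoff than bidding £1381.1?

The deviation hurts exactly when the highest competing bid lies strictly between £1379.5 and £1381.1 — underbidding then forfeits a profitable win.
£1360.1: below both → same outcome either way.
£1380.9: inside the interval → strictly worse (loss £0.2).
£881.6: below both → same outcome either way.
£1379.9: inside the interval → strictly worse (loss £1.2).
£1360.3: below both → same outcome either way.
£1923.6: above both → same outcome either way.
£744.7: below both → same outcome either way.
£1984.2: above both → same outcome either way.
Count: 2.

2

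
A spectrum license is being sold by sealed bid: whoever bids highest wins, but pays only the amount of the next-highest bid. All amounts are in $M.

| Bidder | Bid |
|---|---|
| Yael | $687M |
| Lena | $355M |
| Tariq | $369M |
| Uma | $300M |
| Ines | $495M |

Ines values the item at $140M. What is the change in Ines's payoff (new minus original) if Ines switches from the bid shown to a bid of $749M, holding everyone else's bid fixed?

−$547M

The highest bid among the other bidders is $687M; Ines's bid doesn't change that.
Original bid $495M: Ines is not highest (top rival bid is $687M); payoff $0M.
Alternative bid $749M: Ines is highest, pays the top rival bid $687M; payoff $140M − $687M = −$547M.
Change in payoff = −$547M − ($0M) = −$547M.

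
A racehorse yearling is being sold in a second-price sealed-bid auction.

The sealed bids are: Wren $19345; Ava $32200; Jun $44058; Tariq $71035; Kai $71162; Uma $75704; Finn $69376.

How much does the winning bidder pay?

$71162

Highest bid: Uma at $75704, so Uma wins.
Second-highest bid: Kai at $71162 — that is the price the winner pays.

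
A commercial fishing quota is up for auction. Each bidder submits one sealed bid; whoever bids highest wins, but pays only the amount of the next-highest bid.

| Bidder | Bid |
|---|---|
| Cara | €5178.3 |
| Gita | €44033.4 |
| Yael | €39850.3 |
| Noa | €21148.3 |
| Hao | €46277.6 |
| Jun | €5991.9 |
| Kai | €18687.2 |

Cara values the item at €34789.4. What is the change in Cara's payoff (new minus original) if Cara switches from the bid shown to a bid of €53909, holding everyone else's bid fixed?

−€11488.2

The highest bid among the other bidders is €46277.6; Cara's bid doesn't change that.
Original bid €5178.3: Cara is not highest (top rival bid is €46277.6); payoff €0.
Alternative bid €53909: Cara is highest, pays the top rival bid €46277.6; payoff €34789.4 − €46277.6 = −€11488.2.
Change in payoff = −€11488.2 − (€0) = −€11488.2.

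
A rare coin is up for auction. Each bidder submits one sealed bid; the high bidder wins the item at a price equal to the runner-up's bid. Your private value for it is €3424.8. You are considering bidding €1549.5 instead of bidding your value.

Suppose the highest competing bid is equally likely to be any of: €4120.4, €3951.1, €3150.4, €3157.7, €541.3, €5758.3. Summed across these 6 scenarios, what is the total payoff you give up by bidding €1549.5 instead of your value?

€541.5

The deviation costs you only when the competing bid falls strictly between €1549.5 and €3424.8; elsewhere both bids give the same outcome.
€4120.4: outcomes coincide → loss €0.
€3951.1: outcomes coincide → loss €0.
€3150.4: truthful payoff €274.4, deviation payoff €0 → loss €274.4.
€3157.7: truthful payoff €267.1, deviation payoff €0 → loss €267.1.
€541.3: outcomes coincide → loss €0.
€5758.3: outcomes coincide → loss €0.
Total loss = €274.4 + €267.1 = €541.5.
Because the price is fixed by the runner-up's bid, deviating from your value can only change a good outcome into a bad one — never the reverse.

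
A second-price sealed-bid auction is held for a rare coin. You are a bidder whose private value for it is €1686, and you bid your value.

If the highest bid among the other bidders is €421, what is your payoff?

€1265

Your bid €1686 exceeds the highest competing bid €421, so you win.
In a second-price auction the winner pays the second-highest bid, €421.
Payoff = value − price = €1686 − €421 = €1265.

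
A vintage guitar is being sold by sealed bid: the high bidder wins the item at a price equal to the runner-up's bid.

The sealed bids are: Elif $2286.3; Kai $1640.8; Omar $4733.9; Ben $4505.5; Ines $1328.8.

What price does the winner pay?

$4505.5

Highest bid: Omar at $4733.9, so Omar wins.
Second-highest bid: Ben at $4505.5 — that is the price the winner pays.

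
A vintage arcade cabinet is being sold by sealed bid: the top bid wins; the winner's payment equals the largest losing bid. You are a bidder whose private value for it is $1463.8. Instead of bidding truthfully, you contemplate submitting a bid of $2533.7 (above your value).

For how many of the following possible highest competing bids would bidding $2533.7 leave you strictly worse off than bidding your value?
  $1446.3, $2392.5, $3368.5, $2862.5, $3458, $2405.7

2

The deviation hurts exactly when the highest competing bid lies strictly between $1463.8 and $2533.7 — overbidding then wins at a price above your value.
$1446.3: below both → same outcome either way.
$2392.5: inside the interval → strictly worse (loss $928.7).
$3368.5: above both → same outcome either way.
$2862.5: above both → same outcome either way.
$3458: above both → same outcome either way.
$2405.7: inside the interval → strictly worse (loss $941.9).
Count: 2.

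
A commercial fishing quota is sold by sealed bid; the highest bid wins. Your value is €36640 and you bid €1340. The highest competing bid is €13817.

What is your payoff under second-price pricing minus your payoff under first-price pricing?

Your bid €1340 is below €13817, so you lose under either rule.
Payoff is €0 in both cases; difference = €0.

€0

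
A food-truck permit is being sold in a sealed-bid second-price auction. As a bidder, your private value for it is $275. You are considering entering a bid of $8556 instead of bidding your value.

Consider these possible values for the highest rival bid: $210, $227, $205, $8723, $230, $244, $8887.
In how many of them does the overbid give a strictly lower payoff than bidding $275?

The deviation hurts exactly when the highest competing bid lies strictly between $275 and $8556 — overbidding then wins at a price above your value.
$210: below both → same outcome either way.
$227: below both → same outcome either way.
$205: below both → same outcome either way.
$8723: above both → same outcome either way.
$230: below both → same outcome either way.
$244: below both → same outcome either way.
$8887: above both → same outcome either way.
Count: 0.

0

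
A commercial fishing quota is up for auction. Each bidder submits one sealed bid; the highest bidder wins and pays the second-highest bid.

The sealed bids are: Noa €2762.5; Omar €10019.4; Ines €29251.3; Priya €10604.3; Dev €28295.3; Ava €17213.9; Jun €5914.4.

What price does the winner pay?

€28295.3

Highest bid: Ines at €29251.3, so Ines wins.
Second-highest bid: Dev at €28295.3 — that is the price the winner pays.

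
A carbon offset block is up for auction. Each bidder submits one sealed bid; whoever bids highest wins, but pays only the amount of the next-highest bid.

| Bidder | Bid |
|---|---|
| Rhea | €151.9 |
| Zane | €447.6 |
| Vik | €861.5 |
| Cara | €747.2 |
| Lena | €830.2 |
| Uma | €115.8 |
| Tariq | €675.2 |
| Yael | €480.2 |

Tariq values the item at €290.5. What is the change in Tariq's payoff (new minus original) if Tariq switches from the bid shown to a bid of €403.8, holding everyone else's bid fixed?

€0

The highest bid among the other bidders is €861.5; Tariq's bid doesn't change that.
Original bid €675.2: Tariq is not highest (top rival bid is €861.5); payoff €0.
Alternative bid €403.8: Tariq is not highest (top rival bid is €861.5); payoff €0.
Change in payoff = €0 − (€0) = €0.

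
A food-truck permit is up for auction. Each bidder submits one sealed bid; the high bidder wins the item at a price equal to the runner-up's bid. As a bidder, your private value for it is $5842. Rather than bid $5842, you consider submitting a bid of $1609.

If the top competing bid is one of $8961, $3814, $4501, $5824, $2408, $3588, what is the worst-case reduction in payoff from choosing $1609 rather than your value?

$8961: same outcome either way → loss $0.
$3814: truthful gives $2028, deviation gives $0 → loss $2028.
$4501: truthful gives $1341, deviation gives $0 → loss $1341.
$5824: truthful gives $18, deviation gives $0 → loss $18.
$2408: truthful gives $3434, deviation gives $0 → loss $3434.
$3588: truthful gives $2254, deviation gives $0 → loss $2254.
Maximum loss: $3434.

$3434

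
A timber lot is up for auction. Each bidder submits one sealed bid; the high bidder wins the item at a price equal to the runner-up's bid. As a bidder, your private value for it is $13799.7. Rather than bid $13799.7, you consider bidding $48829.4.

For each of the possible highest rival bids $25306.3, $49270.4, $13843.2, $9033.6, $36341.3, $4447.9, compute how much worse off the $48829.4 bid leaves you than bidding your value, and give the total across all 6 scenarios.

The deviation costs you only when the competing bid falls strictly between $13799.7 and $48829.4; elsewhere both bids give the same outcome.
$25306.3: truthful payoff $0, deviation payoff −$11506.6 → loss $11506.6.
$49270.4: outcomes coincide → loss $0.
$13843.2: truthful payoff $0, deviation payoff −$43.5 → loss $43.5.
$9033.6: outcomes coincide → loss $0.
$36341.3: truthful payoff $0, deviation payoff −$22541.6 → loss $22541.6.
$4447.9: outcomes coincide → loss $0.
Total loss = $11506.6 + $43.5 + $22541.6 = $34091.7.
In a second-price auction your bid sets only whether you win, not what you pay, so bidding your true value is weakly dominant.

$34091.7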